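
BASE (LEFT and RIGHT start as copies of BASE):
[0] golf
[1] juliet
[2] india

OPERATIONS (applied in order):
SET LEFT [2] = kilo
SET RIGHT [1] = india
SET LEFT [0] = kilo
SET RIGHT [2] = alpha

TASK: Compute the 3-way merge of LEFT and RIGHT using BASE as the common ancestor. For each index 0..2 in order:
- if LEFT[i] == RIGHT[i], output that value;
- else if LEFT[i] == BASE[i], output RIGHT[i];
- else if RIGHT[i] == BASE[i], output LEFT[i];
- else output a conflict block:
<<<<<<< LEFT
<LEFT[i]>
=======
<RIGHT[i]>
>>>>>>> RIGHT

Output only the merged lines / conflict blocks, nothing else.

Answer: kilo
india
<<<<<<< LEFT
kilo
=======
alpha
>>>>>>> RIGHT

Derivation:
Final LEFT:  [kilo, juliet, kilo]
Final RIGHT: [golf, india, alpha]
i=0: L=kilo, R=golf=BASE -> take LEFT -> kilo
i=1: L=juliet=BASE, R=india -> take RIGHT -> india
i=2: BASE=india L=kilo R=alpha all differ -> CONFLICT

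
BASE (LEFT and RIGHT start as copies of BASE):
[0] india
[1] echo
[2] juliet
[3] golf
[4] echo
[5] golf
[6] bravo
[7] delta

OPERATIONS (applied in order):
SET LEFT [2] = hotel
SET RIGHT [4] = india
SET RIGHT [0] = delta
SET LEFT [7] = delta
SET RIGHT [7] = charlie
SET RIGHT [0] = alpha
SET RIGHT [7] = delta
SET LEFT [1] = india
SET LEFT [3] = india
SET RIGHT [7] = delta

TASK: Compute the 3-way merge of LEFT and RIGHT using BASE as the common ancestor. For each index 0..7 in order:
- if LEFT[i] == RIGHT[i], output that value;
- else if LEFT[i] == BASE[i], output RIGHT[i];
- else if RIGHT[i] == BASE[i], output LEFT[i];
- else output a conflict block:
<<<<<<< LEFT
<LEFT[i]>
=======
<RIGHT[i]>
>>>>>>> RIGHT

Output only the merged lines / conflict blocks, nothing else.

Answer: alpha
india
hotel
india
india
golf
bravo
delta

Derivation:
Final LEFT:  [india, india, hotel, india, echo, golf, bravo, delta]
Final RIGHT: [alpha, echo, juliet, golf, india, golf, bravo, delta]
i=0: L=india=BASE, R=alpha -> take RIGHT -> alpha
i=1: L=india, R=echo=BASE -> take LEFT -> india
i=2: L=hotel, R=juliet=BASE -> take LEFT -> hotel
i=3: L=india, R=golf=BASE -> take LEFT -> india
i=4: L=echo=BASE, R=india -> take RIGHT -> india
i=5: L=golf R=golf -> agree -> golf
i=6: L=bravo R=bravo -> agree -> bravo
i=7: L=delta R=delta -> agree -> delta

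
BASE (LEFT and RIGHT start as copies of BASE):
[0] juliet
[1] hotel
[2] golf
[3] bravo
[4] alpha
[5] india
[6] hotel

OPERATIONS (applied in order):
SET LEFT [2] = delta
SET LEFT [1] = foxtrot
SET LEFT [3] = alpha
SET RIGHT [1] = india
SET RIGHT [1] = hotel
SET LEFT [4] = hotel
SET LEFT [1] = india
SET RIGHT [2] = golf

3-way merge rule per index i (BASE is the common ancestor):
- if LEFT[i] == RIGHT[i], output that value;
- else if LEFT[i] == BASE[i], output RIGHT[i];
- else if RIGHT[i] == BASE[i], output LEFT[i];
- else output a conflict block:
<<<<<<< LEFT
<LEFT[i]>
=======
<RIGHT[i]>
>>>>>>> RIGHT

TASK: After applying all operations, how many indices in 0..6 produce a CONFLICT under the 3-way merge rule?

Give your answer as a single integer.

Answer: 0

Derivation:
Final LEFT:  [juliet, india, delta, alpha, hotel, india, hotel]
Final RIGHT: [juliet, hotel, golf, bravo, alpha, india, hotel]
i=0: L=juliet R=juliet -> agree -> juliet
i=1: L=india, R=hotel=BASE -> take LEFT -> india
i=2: L=delta, R=golf=BASE -> take LEFT -> delta
i=3: L=alpha, R=bravo=BASE -> take LEFT -> alpha
i=4: L=hotel, R=alpha=BASE -> take LEFT -> hotel
i=5: L=india R=india -> agree -> india
i=6: L=hotel R=hotel -> agree -> hotel
Conflict count: 0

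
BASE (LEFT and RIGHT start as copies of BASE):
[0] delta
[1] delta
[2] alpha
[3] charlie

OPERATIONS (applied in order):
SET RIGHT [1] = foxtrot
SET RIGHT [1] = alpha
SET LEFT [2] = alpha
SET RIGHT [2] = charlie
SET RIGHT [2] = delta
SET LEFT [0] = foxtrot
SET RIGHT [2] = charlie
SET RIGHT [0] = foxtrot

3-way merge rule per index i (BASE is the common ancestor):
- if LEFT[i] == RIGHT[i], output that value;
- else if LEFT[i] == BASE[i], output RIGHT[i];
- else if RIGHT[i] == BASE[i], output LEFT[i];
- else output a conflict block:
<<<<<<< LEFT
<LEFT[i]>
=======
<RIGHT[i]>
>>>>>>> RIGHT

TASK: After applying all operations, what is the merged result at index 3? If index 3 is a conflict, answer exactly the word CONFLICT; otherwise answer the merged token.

Answer: charlie

Derivation:
Final LEFT:  [foxtrot, delta, alpha, charlie]
Final RIGHT: [foxtrot, alpha, charlie, charlie]
i=0: L=foxtrot R=foxtrot -> agree -> foxtrot
i=1: L=delta=BASE, R=alpha -> take RIGHT -> alpha
i=2: L=alpha=BASE, R=charlie -> take RIGHT -> charlie
i=3: L=charlie R=charlie -> agree -> charlie
Index 3 -> charlie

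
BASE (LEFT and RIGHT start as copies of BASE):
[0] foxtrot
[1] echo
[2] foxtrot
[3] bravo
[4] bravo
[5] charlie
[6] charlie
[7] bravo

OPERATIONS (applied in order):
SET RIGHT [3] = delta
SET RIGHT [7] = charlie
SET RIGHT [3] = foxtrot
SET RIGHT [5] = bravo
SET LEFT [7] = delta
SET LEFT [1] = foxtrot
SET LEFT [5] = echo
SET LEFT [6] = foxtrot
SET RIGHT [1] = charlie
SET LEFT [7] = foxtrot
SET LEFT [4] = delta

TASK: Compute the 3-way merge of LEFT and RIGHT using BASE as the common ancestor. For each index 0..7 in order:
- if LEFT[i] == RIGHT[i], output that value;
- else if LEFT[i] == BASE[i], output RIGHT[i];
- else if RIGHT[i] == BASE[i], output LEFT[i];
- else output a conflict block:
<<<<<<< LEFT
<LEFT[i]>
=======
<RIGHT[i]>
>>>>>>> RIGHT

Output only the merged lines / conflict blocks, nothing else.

Final LEFT:  [foxtrot, foxtrot, foxtrot, bravo, delta, echo, foxtrot, foxtrot]
Final RIGHT: [foxtrot, charlie, foxtrot, foxtrot, bravo, bravo, charlie, charlie]
i=0: L=foxtrot R=foxtrot -> agree -> foxtrot
i=1: BASE=echo L=foxtrot R=charlie all differ -> CONFLICT
i=2: L=foxtrot R=foxtrot -> agree -> foxtrot
i=3: L=bravo=BASE, R=foxtrot -> take RIGHT -> foxtrot
i=4: L=delta, R=bravo=BASE -> take LEFT -> delta
i=5: BASE=charlie L=echo R=bravo all differ -> CONFLICT
i=6: L=foxtrot, R=charlie=BASE -> take LEFT -> foxtrot
i=7: BASE=bravo L=foxtrot R=charlie all differ -> CONFLICT

Answer: foxtrot
<<<<<<< LEFT
foxtrot
=======
charlie
>>>>>>> RIGHT
foxtrot
foxtrot
delta
<<<<<<< LEFT
echo
=======
bravo
>>>>>>> RIGHT
foxtrot
<<<<<<< LEFT
foxtrot
=======
charlie
>>>>>>> RIGHT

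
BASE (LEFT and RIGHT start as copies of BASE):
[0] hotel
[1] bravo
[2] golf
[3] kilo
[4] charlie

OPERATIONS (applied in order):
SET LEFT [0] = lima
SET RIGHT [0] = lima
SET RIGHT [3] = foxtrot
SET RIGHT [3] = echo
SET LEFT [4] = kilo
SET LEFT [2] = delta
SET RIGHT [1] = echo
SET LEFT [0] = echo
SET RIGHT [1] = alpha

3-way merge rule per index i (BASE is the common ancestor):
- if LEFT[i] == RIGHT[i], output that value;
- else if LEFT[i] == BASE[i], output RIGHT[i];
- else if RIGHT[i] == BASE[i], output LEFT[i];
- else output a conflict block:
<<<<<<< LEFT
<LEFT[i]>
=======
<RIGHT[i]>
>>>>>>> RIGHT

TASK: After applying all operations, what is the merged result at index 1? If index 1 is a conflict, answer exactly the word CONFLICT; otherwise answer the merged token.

Final LEFT:  [echo, bravo, delta, kilo, kilo]
Final RIGHT: [lima, alpha, golf, echo, charlie]
i=0: BASE=hotel L=echo R=lima all differ -> CONFLICT
i=1: L=bravo=BASE, R=alpha -> take RIGHT -> alpha
i=2: L=delta, R=golf=BASE -> take LEFT -> delta
i=3: L=kilo=BASE, R=echo -> take RIGHT -> echo
i=4: L=kilo, R=charlie=BASE -> take LEFT -> kilo
Index 1 -> alpha

Answer: alpha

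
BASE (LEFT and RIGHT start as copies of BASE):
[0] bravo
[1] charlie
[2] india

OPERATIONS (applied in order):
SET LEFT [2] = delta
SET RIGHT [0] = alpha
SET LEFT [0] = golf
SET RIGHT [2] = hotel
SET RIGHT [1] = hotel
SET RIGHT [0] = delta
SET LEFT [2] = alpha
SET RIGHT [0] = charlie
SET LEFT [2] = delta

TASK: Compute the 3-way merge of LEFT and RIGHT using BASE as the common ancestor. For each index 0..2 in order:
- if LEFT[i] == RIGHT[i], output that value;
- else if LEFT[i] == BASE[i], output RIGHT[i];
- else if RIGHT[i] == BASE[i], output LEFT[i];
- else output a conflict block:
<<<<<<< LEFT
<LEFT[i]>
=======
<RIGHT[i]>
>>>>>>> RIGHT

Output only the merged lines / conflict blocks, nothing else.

Answer: <<<<<<< LEFT
golf
=======
charlie
>>>>>>> RIGHT
hotel
<<<<<<< LEFT
delta
=======
hotel
>>>>>>> RIGHT

Derivation:
Final LEFT:  [golf, charlie, delta]
Final RIGHT: [charlie, hotel, hotel]
i=0: BASE=bravo L=golf R=charlie all differ -> CONFLICT
i=1: L=charlie=BASE, R=hotel -> take RIGHT -> hotel
i=2: BASE=india L=delta R=hotel all differ -> CONFLICT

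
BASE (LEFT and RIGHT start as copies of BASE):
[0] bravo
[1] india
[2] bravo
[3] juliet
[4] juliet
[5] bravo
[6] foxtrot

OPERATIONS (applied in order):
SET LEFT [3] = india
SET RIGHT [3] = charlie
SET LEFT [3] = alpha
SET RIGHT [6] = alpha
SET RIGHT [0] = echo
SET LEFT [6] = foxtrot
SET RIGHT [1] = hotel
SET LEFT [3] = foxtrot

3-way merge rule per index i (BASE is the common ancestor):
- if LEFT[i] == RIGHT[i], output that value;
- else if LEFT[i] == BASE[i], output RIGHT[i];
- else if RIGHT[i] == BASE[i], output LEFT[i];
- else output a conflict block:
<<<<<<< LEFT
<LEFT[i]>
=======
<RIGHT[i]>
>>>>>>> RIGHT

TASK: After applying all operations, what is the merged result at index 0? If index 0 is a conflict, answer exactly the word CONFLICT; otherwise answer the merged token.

Answer: echo

Derivation:
Final LEFT:  [bravo, india, bravo, foxtrot, juliet, bravo, foxtrot]
Final RIGHT: [echo, hotel, bravo, charlie, juliet, bravo, alpha]
i=0: L=bravo=BASE, R=echo -> take RIGHT -> echo
i=1: L=india=BASE, R=hotel -> take RIGHT -> hotel
i=2: L=bravo R=bravo -> agree -> bravo
i=3: BASE=juliet L=foxtrot R=charlie all differ -> CONFLICT
i=4: L=juliet R=juliet -> agree -> juliet
i=5: L=bravo R=bravo -> agree -> bravo
i=6: L=foxtrot=BASE, R=alpha -> take RIGHT -> alpha
Index 0 -> echo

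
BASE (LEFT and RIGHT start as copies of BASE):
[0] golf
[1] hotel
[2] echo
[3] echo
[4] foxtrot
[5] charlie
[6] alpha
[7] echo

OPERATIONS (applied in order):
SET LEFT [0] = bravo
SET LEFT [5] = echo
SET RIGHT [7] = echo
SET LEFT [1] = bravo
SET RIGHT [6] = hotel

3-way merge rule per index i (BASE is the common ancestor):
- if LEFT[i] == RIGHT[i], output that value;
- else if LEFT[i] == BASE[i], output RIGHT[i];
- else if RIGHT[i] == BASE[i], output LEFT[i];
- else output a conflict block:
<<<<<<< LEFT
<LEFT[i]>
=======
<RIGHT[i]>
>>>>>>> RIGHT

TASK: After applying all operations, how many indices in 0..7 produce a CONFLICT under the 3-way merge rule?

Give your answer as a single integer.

Final LEFT:  [bravo, bravo, echo, echo, foxtrot, echo, alpha, echo]
Final RIGHT: [golf, hotel, echo, echo, foxtrot, charlie, hotel, echo]
i=0: L=bravo, R=golf=BASE -> take LEFT -> bravo
i=1: L=bravo, R=hotel=BASE -> take LEFT -> bravo
i=2: L=echo R=echo -> agree -> echo
i=3: L=echo R=echo -> agree -> echo
i=4: L=foxtrot R=foxtrot -> agree -> foxtrot
i=5: L=echo, R=charlie=BASE -> take LEFT -> echo
i=6: L=alpha=BASE, R=hotel -> take RIGHT -> hotel
i=7: L=echo R=echo -> agree -> echo
Conflict count: 0

Answer: 0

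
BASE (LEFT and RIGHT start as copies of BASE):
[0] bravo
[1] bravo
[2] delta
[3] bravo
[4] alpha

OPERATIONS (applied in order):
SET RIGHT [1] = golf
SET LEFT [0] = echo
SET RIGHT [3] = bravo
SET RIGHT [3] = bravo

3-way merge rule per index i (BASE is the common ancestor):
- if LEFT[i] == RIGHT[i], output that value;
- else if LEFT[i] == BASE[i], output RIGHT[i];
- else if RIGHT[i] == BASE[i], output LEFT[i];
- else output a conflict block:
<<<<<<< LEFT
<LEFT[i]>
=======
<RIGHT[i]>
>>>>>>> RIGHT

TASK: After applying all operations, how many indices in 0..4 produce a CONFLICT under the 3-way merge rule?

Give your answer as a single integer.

Final LEFT:  [echo, bravo, delta, bravo, alpha]
Final RIGHT: [bravo, golf, delta, bravo, alpha]
i=0: L=echo, R=bravo=BASE -> take LEFT -> echo
i=1: L=bravo=BASE, R=golf -> take RIGHT -> golf
i=2: L=delta R=delta -> agree -> delta
i=3: L=bravo R=bravo -> agree -> bravo
i=4: L=alpha R=alpha -> agree -> alpha
Conflict count: 0

Answer: 0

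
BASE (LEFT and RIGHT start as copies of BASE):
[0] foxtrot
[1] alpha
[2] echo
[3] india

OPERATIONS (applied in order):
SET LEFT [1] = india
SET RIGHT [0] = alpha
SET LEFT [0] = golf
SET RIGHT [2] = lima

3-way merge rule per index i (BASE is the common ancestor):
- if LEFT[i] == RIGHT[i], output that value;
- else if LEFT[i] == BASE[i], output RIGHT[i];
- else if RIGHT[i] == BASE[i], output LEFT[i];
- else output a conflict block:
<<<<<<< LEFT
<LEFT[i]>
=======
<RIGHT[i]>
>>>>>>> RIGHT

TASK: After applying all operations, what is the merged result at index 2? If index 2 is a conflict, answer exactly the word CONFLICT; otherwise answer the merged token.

Answer: lima

Derivation:
Final LEFT:  [golf, india, echo, india]
Final RIGHT: [alpha, alpha, lima, india]
i=0: BASE=foxtrot L=golf R=alpha all differ -> CONFLICT
i=1: L=india, R=alpha=BASE -> take LEFT -> india
i=2: L=echo=BASE, R=lima -> take RIGHT -> lima
i=3: L=india R=india -> agree -> india
Index 2 -> lima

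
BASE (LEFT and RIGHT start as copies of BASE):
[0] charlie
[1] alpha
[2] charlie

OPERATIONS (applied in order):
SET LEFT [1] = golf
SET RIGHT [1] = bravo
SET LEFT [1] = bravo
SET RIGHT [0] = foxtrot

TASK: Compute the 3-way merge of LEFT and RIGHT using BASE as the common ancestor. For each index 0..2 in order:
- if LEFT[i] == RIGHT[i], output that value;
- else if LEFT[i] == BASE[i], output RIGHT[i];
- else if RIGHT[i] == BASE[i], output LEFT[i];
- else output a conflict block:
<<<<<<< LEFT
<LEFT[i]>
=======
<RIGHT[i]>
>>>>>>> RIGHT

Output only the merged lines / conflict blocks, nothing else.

Answer: foxtrot
bravo
charlie

Derivation:
Final LEFT:  [charlie, bravo, charlie]
Final RIGHT: [foxtrot, bravo, charlie]
i=0: L=charlie=BASE, R=foxtrot -> take RIGHT -> foxtrot
i=1: L=bravo R=bravo -> agree -> bravo
i=2: L=charlie R=charlie -> agree -> charlie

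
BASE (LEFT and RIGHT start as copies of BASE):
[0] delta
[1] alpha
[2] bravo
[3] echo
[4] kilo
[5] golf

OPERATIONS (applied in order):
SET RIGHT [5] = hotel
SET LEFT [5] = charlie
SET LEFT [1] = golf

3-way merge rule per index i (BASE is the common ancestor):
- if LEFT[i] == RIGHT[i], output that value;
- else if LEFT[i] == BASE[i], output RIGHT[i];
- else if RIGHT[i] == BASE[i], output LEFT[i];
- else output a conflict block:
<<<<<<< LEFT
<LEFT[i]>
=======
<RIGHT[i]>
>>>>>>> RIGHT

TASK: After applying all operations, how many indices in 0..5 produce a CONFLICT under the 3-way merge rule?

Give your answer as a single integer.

Final LEFT:  [delta, golf, bravo, echo, kilo, charlie]
Final RIGHT: [delta, alpha, bravo, echo, kilo, hotel]
i=0: L=delta R=delta -> agree -> delta
i=1: L=golf, R=alpha=BASE -> take LEFT -> golf
i=2: L=bravo R=bravo -> agree -> bravo
i=3: L=echo R=echo -> agree -> echo
i=4: L=kilo R=kilo -> agree -> kilo
i=5: BASE=golf L=charlie R=hotel all differ -> CONFLICT
Conflict count: 1

Answer: 1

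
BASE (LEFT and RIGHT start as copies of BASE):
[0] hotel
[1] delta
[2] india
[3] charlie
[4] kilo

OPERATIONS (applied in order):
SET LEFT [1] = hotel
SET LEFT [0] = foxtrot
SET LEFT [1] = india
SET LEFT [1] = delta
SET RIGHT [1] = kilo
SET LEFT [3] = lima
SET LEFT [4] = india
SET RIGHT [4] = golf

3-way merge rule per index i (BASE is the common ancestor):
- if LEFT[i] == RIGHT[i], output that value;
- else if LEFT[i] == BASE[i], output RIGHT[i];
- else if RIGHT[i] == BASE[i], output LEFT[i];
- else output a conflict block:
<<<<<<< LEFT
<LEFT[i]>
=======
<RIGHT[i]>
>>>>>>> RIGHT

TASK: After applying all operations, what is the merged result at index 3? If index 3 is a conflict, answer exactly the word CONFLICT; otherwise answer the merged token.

Final LEFT:  [foxtrot, delta, india, lima, india]
Final RIGHT: [hotel, kilo, india, charlie, golf]
i=0: L=foxtrot, R=hotel=BASE -> take LEFT -> foxtrot
i=1: L=delta=BASE, R=kilo -> take RIGHT -> kilo
i=2: L=india R=india -> agree -> india
i=3: L=lima, R=charlie=BASE -> take LEFT -> lima
i=4: BASE=kilo L=india R=golf all differ -> CONFLICT
Index 3 -> lima

Answer: lima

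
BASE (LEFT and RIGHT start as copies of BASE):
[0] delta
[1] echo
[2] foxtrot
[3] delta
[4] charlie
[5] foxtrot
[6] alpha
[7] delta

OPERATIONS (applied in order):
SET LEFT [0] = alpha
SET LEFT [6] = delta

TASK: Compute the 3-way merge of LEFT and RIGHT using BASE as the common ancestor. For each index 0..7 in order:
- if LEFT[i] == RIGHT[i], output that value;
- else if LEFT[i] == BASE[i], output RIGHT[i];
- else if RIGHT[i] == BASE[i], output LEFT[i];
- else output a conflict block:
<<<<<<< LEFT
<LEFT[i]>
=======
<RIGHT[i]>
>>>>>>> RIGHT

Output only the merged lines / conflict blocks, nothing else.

Final LEFT:  [alpha, echo, foxtrot, delta, charlie, foxtrot, delta, delta]
Final RIGHT: [delta, echo, foxtrot, delta, charlie, foxtrot, alpha, delta]
i=0: L=alpha, R=delta=BASE -> take LEFT -> alpha
i=1: L=echo R=echo -> agree -> echo
i=2: L=foxtrot R=foxtrot -> agree -> foxtrot
i=3: L=delta R=delta -> agree -> delta
i=4: L=charlie R=charlie -> agree -> charlie
i=5: L=foxtrot R=foxtrot -> agree -> foxtrot
i=6: L=delta, R=alpha=BASE -> take LEFT -> delta
i=7: L=delta R=delta -> agree -> delta

Answer: alpha
echo
foxtrot
delta
charlie
foxtrot
delta
delta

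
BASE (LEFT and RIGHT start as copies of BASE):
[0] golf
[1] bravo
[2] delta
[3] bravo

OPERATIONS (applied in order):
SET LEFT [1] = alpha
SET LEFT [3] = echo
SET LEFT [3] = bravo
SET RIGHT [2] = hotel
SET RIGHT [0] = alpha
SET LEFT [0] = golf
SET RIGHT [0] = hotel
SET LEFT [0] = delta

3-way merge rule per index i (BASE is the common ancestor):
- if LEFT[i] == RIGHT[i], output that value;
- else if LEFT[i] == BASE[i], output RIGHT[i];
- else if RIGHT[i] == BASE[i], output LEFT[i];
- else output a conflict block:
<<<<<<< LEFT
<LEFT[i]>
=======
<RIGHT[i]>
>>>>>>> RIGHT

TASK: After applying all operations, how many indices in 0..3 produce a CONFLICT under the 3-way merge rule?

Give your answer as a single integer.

Final LEFT:  [delta, alpha, delta, bravo]
Final RIGHT: [hotel, bravo, hotel, bravo]
i=0: BASE=golf L=delta R=hotel all differ -> CONFLICT
i=1: L=alpha, R=bravo=BASE -> take LEFT -> alpha
i=2: L=delta=BASE, R=hotel -> take RIGHT -> hotel
i=3: L=bravo R=bravo -> agree -> bravo
Conflict count: 1

Answer: 1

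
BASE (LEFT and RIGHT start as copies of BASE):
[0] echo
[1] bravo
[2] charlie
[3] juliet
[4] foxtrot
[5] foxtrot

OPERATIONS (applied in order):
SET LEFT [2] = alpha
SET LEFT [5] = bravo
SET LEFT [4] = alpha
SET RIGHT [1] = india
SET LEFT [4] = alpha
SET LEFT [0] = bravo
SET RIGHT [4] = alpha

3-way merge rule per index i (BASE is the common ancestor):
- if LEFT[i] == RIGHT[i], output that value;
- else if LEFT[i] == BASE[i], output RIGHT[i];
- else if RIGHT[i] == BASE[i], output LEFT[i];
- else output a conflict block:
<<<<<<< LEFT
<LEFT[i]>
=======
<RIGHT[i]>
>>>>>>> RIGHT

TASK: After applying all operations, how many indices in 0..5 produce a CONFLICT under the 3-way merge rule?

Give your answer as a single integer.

Final LEFT:  [bravo, bravo, alpha, juliet, alpha, bravo]
Final RIGHT: [echo, india, charlie, juliet, alpha, foxtrot]
i=0: L=bravo, R=echo=BASE -> take LEFT -> bravo
i=1: L=bravo=BASE, R=india -> take RIGHT -> india
i=2: L=alpha, R=charlie=BASE -> take LEFT -> alpha
i=3: L=juliet R=juliet -> agree -> juliet
i=4: L=alpha R=alpha -> agree -> alpha
i=5: L=bravo, R=foxtrot=BASE -> take LEFT -> bravo
Conflict count: 0

Answer: 0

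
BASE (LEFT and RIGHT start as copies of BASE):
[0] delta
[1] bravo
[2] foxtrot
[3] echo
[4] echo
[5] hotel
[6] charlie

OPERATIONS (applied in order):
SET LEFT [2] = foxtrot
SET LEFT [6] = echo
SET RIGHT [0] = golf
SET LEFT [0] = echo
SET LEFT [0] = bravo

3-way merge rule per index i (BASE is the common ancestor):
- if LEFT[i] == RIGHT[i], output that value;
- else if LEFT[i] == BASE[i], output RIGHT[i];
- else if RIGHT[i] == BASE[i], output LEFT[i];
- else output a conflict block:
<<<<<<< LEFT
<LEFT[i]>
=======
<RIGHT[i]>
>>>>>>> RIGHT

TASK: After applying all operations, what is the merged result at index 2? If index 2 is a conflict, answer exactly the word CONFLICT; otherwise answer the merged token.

Answer: foxtrot

Derivation:
Final LEFT:  [bravo, bravo, foxtrot, echo, echo, hotel, echo]
Final RIGHT: [golf, bravo, foxtrot, echo, echo, hotel, charlie]
i=0: BASE=delta L=bravo R=golf all differ -> CONFLICT
i=1: L=bravo R=bravo -> agree -> bravo
i=2: L=foxtrot R=foxtrot -> agree -> foxtrot
i=3: L=echo R=echo -> agree -> echo
i=4: L=echo R=echo -> agree -> echo
i=5: L=hotel R=hotel -> agree -> hotel
i=6: L=echo, R=charlie=BASE -> take LEFT -> echo
Index 2 -> foxtrot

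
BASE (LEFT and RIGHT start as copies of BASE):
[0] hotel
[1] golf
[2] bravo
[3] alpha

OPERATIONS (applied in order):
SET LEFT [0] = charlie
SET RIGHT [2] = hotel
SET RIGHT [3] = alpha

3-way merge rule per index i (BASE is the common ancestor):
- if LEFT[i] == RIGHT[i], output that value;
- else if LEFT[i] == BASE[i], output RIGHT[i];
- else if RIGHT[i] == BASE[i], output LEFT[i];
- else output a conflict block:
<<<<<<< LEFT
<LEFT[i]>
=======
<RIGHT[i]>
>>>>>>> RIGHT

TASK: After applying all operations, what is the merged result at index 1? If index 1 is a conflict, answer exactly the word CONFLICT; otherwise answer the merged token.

Answer: golf

Derivation:
Final LEFT:  [charlie, golf, bravo, alpha]
Final RIGHT: [hotel, golf, hotel, alpha]
i=0: L=charlie, R=hotel=BASE -> take LEFT -> charlie
i=1: L=golf R=golf -> agree -> golf
i=2: L=bravo=BASE, R=hotel -> take RIGHT -> hotel
i=3: L=alpha R=alpha -> agree -> alpha
Index 1 -> golf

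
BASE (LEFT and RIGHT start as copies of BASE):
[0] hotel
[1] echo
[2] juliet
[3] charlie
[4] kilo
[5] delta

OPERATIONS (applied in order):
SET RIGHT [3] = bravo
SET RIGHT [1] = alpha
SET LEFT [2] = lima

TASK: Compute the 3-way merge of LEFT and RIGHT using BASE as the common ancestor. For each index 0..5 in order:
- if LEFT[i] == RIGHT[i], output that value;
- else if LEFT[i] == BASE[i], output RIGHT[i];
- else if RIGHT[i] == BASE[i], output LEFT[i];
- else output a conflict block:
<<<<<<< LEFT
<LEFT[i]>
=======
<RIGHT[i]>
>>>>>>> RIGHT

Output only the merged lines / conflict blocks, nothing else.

Answer: hotel
alpha
lima
bravo
kilo
delta

Derivation:
Final LEFT:  [hotel, echo, lima, charlie, kilo, delta]
Final RIGHT: [hotel, alpha, juliet, bravo, kilo, delta]
i=0: L=hotel R=hotel -> agree -> hotel
i=1: L=echo=BASE, R=alpha -> take RIGHT -> alpha
i=2: L=lima, R=juliet=BASE -> take LEFT -> lima
i=3: L=charlie=BASE, R=bravo -> take RIGHT -> bravo
i=4: L=kilo R=kilo -> agree -> kilo
i=5: L=delta R=delta -> agree -> delta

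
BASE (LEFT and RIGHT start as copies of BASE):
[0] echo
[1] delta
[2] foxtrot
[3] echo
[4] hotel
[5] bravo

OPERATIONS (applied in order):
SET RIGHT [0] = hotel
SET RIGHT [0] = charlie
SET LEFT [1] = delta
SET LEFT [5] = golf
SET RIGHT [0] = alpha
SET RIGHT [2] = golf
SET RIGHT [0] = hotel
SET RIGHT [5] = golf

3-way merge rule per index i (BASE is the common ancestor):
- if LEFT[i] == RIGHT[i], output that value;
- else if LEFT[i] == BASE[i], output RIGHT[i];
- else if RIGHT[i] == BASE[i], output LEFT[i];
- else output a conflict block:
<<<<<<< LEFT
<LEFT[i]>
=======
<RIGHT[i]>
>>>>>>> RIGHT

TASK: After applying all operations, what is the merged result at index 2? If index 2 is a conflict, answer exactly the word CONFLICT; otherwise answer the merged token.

Answer: golf

Derivation:
Final LEFT:  [echo, delta, foxtrot, echo, hotel, golf]
Final RIGHT: [hotel, delta, golf, echo, hotel, golf]
i=0: L=echo=BASE, R=hotel -> take RIGHT -> hotel
i=1: L=delta R=delta -> agree -> delta
i=2: L=foxtrot=BASE, R=golf -> take RIGHT -> golf
i=3: L=echo R=echo -> agree -> echo
i=4: L=hotel R=hotel -> agree -> hotel
i=5: L=golf R=golf -> agree -> golf
Index 2 -> golf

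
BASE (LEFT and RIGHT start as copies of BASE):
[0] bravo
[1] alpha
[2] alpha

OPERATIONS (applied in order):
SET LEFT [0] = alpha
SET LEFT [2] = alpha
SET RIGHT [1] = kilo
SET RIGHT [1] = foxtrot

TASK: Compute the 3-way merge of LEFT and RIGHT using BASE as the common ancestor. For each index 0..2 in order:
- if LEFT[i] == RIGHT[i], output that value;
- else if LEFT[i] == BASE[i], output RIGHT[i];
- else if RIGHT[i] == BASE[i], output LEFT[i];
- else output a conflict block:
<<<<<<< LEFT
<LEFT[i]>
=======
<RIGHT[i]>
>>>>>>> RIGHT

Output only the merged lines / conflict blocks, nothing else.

Final LEFT:  [alpha, alpha, alpha]
Final RIGHT: [bravo, foxtrot, alpha]
i=0: L=alpha, R=bravo=BASE -> take LEFT -> alpha
i=1: L=alpha=BASE, R=foxtrot -> take RIGHT -> foxtrot
i=2: L=alpha R=alpha -> agree -> alpha

Answer: alpha
foxtrot
alpha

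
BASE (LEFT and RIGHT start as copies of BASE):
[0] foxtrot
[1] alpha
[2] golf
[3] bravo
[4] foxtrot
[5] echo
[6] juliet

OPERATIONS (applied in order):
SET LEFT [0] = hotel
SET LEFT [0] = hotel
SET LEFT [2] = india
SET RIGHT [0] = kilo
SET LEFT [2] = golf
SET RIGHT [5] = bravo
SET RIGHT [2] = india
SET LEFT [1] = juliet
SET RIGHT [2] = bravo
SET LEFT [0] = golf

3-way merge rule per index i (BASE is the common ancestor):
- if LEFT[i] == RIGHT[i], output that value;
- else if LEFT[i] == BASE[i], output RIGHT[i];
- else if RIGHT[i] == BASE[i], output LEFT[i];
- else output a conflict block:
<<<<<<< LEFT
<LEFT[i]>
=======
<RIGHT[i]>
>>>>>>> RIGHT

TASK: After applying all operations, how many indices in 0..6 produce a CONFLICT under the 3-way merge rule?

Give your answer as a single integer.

Answer: 1

Derivation:
Final LEFT:  [golf, juliet, golf, bravo, foxtrot, echo, juliet]
Final RIGHT: [kilo, alpha, bravo, bravo, foxtrot, bravo, juliet]
i=0: BASE=foxtrot L=golf R=kilo all differ -> CONFLICT
i=1: L=juliet, R=alpha=BASE -> take LEFT -> juliet
i=2: L=golf=BASE, R=bravo -> take RIGHT -> bravo
i=3: L=bravo R=bravo -> agree -> bravo
i=4: L=foxtrot R=foxtrot -> agree -> foxtrot
i=5: L=echo=BASE, R=bravo -> take RIGHT -> bravo
i=6: L=juliet R=juliet -> agree -> juliet
Conflict count: 1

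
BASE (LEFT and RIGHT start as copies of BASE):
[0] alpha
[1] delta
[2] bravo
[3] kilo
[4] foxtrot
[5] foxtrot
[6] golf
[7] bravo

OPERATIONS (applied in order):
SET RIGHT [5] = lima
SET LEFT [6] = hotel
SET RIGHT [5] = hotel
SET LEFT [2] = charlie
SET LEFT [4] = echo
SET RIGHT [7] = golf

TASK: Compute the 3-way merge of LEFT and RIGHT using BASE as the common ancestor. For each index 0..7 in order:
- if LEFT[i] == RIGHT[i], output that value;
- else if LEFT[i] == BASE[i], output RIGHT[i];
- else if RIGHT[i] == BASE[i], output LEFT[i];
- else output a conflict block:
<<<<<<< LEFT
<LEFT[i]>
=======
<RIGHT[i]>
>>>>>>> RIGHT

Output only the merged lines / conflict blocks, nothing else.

Answer: alpha
delta
charlie
kilo
echo
hotel
hotel
golf

Derivation:
Final LEFT:  [alpha, delta, charlie, kilo, echo, foxtrot, hotel, bravo]
Final RIGHT: [alpha, delta, bravo, kilo, foxtrot, hotel, golf, golf]
i=0: L=alpha R=alpha -> agree -> alpha
i=1: L=delta R=delta -> agree -> delta
i=2: L=charlie, R=bravo=BASE -> take LEFT -> charlie
i=3: L=kilo R=kilo -> agree -> kilo
i=4: L=echo, R=foxtrot=BASE -> take LEFT -> echo
i=5: L=foxtrot=BASE, R=hotel -> take RIGHT -> hotel
i=6: L=hotel, R=golf=BASE -> take LEFT -> hotel
i=7: L=bravo=BASE, R=golf -> take RIGHT -> golf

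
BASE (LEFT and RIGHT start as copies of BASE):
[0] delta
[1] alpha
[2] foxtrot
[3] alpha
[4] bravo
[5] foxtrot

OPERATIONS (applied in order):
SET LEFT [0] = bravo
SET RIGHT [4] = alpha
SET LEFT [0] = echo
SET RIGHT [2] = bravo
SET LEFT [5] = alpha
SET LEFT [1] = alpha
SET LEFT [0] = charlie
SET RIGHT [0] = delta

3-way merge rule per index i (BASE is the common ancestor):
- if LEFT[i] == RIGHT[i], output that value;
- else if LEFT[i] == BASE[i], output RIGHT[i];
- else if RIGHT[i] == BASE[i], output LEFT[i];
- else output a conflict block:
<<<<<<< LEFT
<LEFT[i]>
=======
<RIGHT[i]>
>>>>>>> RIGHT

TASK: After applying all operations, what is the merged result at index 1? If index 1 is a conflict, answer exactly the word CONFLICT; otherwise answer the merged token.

Answer: alpha

Derivation:
Final LEFT:  [charlie, alpha, foxtrot, alpha, bravo, alpha]
Final RIGHT: [delta, alpha, bravo, alpha, alpha, foxtrot]
i=0: L=charlie, R=delta=BASE -> take LEFT -> charlie
i=1: L=alpha R=alpha -> agree -> alpha
i=2: L=foxtrot=BASE, R=bravo -> take RIGHT -> bravo
i=3: L=alpha R=alpha -> agree -> alpha
i=4: L=bravo=BASE, R=alpha -> take RIGHT -> alpha
i=5: L=alpha, R=foxtrot=BASE -> take LEFT -> alpha
Index 1 -> alpha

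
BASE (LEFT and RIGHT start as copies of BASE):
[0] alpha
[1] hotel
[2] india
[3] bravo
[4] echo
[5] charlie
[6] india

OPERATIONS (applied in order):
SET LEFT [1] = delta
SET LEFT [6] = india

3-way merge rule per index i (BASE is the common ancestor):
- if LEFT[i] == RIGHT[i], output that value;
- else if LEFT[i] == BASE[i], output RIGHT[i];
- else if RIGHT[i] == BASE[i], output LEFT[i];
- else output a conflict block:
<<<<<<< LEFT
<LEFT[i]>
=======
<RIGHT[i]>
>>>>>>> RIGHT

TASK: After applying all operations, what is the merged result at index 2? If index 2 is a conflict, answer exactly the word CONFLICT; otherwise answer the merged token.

Answer: india

Derivation:
Final LEFT:  [alpha, delta, india, bravo, echo, charlie, india]
Final RIGHT: [alpha, hotel, india, bravo, echo, charlie, india]
i=0: L=alpha R=alpha -> agree -> alpha
i=1: L=delta, R=hotel=BASE -> take LEFT -> delta
i=2: L=india R=india -> agree -> india
i=3: L=bravo R=bravo -> agree -> bravo
i=4: L=echo R=echo -> agree -> echo
i=5: L=charlie R=charlie -> agree -> charlie
i=6: L=india R=india -> agree -> india
Index 2 -> india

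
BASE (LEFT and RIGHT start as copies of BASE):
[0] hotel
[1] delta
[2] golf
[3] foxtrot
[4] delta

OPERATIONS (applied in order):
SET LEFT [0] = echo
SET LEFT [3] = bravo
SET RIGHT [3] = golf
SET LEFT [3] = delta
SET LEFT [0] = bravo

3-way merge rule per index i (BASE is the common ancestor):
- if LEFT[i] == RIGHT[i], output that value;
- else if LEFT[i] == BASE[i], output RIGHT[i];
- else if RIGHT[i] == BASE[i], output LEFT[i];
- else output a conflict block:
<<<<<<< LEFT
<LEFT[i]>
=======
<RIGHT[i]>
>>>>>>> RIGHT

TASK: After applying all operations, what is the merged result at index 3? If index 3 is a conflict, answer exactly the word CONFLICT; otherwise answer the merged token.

Answer: CONFLICT

Derivation:
Final LEFT:  [bravo, delta, golf, delta, delta]
Final RIGHT: [hotel, delta, golf, golf, delta]
i=0: L=bravo, R=hotel=BASE -> take LEFT -> bravo
i=1: L=delta R=delta -> agree -> delta
i=2: L=golf R=golf -> agree -> golf
i=3: BASE=foxtrot L=delta R=golf all differ -> CONFLICT
i=4: L=delta R=delta -> agree -> delta
Index 3 -> CONFLICT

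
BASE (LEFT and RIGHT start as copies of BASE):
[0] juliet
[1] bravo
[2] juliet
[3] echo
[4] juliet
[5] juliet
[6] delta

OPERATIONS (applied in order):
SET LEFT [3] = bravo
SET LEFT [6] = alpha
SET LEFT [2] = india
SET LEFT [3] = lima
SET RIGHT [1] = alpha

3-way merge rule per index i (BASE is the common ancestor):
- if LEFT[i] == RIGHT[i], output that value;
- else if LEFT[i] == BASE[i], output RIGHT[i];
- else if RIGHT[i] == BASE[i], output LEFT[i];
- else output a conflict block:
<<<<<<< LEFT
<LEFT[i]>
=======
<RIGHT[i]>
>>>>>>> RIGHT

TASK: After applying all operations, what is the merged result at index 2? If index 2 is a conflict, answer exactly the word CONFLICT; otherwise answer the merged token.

Answer: india

Derivation:
Final LEFT:  [juliet, bravo, india, lima, juliet, juliet, alpha]
Final RIGHT: [juliet, alpha, juliet, echo, juliet, juliet, delta]
i=0: L=juliet R=juliet -> agree -> juliet
i=1: L=bravo=BASE, R=alpha -> take RIGHT -> alpha
i=2: L=india, R=juliet=BASE -> take LEFT -> india
i=3: L=lima, R=echo=BASE -> take LEFT -> lima
i=4: L=juliet R=juliet -> agree -> juliet
i=5: L=juliet R=juliet -> agree -> juliet
i=6: L=alpha, R=delta=BASE -> take LEFT -> alpha
Index 2 -> india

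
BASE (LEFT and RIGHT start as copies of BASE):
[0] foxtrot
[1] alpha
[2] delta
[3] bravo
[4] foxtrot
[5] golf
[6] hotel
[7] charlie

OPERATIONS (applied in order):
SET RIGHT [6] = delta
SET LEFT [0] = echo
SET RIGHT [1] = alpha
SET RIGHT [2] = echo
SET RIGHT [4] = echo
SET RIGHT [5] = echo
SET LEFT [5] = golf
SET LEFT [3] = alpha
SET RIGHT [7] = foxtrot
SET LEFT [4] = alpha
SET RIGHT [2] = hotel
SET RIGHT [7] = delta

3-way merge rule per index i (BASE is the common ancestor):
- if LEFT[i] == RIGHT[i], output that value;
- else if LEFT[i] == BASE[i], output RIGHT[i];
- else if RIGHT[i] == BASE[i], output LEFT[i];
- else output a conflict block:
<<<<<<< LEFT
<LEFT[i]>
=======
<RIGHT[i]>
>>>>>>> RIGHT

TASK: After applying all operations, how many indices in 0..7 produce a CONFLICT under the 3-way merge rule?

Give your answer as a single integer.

Answer: 1

Derivation:
Final LEFT:  [echo, alpha, delta, alpha, alpha, golf, hotel, charlie]
Final RIGHT: [foxtrot, alpha, hotel, bravo, echo, echo, delta, delta]
i=0: L=echo, R=foxtrot=BASE -> take LEFT -> echo
i=1: L=alpha R=alpha -> agree -> alpha
i=2: L=delta=BASE, R=hotel -> take RIGHT -> hotel
i=3: L=alpha, R=bravo=BASE -> take LEFT -> alpha
i=4: BASE=foxtrot L=alpha R=echo all differ -> CONFLICT
i=5: L=golf=BASE, R=echo -> take RIGHT -> echo
i=6: L=hotel=BASE, R=delta -> take RIGHT -> delta
i=7: L=charlie=BASE, R=delta -> take RIGHT -> delta
Conflict count: 1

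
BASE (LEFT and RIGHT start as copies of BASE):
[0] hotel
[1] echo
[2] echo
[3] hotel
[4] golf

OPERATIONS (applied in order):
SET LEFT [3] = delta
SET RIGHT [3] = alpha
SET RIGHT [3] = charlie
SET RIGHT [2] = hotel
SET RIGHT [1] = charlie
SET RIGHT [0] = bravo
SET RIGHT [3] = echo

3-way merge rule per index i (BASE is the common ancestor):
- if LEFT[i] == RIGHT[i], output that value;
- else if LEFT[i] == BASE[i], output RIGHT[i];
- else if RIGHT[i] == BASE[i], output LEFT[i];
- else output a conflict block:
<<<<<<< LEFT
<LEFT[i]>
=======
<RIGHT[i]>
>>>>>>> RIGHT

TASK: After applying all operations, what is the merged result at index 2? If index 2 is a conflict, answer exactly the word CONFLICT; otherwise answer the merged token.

Final LEFT:  [hotel, echo, echo, delta, golf]
Final RIGHT: [bravo, charlie, hotel, echo, golf]
i=0: L=hotel=BASE, R=bravo -> take RIGHT -> bravo
i=1: L=echo=BASE, R=charlie -> take RIGHT -> charlie
i=2: L=echo=BASE, R=hotel -> take RIGHT -> hotel
i=3: BASE=hotel L=delta R=echo all differ -> CONFLICT
i=4: L=golf R=golf -> agree -> golf
Index 2 -> hotel

Answer: hotel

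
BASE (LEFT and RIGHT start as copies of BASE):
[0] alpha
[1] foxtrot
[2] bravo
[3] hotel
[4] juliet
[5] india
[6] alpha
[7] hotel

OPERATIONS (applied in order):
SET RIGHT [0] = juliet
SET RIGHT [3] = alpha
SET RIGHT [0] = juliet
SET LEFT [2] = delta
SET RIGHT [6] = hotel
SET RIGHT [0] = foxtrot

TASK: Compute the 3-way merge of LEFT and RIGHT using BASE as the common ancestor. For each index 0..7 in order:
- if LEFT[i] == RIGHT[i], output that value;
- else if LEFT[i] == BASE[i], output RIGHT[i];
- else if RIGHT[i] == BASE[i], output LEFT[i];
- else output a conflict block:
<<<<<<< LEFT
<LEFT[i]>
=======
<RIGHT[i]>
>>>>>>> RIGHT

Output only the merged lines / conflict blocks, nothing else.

Final LEFT:  [alpha, foxtrot, delta, hotel, juliet, india, alpha, hotel]
Final RIGHT: [foxtrot, foxtrot, bravo, alpha, juliet, india, hotel, hotel]
i=0: L=alpha=BASE, R=foxtrot -> take RIGHT -> foxtrot
i=1: L=foxtrot R=foxtrot -> agree -> foxtrot
i=2: L=delta, R=bravo=BASE -> take LEFT -> delta
i=3: L=hotel=BASE, R=alpha -> take RIGHT -> alpha
i=4: L=juliet R=juliet -> agree -> juliet
i=5: L=india R=india -> agree -> india
i=6: L=alpha=BASE, R=hotel -> take RIGHT -> hotel
i=7: L=hotel R=hotel -> agree -> hotel

Answer: foxtrot
foxtrot
delta
alpha
juliet
india
hotel
hotel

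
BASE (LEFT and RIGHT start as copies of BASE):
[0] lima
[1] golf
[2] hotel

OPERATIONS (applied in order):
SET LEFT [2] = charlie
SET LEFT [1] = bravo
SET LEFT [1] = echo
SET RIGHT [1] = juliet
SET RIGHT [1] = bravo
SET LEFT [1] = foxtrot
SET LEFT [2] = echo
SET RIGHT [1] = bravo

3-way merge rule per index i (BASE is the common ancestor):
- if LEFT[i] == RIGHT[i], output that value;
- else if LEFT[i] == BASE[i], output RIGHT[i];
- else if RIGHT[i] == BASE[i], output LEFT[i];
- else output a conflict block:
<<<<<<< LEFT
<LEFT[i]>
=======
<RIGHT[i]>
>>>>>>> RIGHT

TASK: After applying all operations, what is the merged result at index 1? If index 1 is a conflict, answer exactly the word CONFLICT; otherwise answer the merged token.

Answer: CONFLICT

Derivation:
Final LEFT:  [lima, foxtrot, echo]
Final RIGHT: [lima, bravo, hotel]
i=0: L=lima R=lima -> agree -> lima
i=1: BASE=golf L=foxtrot R=bravo all differ -> CONFLICT
i=2: L=echo, R=hotel=BASE -> take LEFT -> echo
Index 1 -> CONFLICT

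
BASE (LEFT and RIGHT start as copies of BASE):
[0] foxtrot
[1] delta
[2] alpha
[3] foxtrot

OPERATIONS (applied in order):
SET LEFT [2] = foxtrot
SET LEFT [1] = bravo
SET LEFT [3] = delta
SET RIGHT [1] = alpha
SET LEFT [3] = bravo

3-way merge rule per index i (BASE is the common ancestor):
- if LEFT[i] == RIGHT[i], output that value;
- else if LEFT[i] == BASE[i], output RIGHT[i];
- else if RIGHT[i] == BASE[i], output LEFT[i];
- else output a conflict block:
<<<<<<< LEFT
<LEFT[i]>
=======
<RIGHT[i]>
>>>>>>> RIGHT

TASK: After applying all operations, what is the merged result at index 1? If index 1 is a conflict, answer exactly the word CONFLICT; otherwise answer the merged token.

Final LEFT:  [foxtrot, bravo, foxtrot, bravo]
Final RIGHT: [foxtrot, alpha, alpha, foxtrot]
i=0: L=foxtrot R=foxtrot -> agree -> foxtrot
i=1: BASE=delta L=bravo R=alpha all differ -> CONFLICT
i=2: L=foxtrot, R=alpha=BASE -> take LEFT -> foxtrot
i=3: L=bravo, R=foxtrot=BASE -> take LEFT -> bravo
Index 1 -> CONFLICT

Answer: CONFLICT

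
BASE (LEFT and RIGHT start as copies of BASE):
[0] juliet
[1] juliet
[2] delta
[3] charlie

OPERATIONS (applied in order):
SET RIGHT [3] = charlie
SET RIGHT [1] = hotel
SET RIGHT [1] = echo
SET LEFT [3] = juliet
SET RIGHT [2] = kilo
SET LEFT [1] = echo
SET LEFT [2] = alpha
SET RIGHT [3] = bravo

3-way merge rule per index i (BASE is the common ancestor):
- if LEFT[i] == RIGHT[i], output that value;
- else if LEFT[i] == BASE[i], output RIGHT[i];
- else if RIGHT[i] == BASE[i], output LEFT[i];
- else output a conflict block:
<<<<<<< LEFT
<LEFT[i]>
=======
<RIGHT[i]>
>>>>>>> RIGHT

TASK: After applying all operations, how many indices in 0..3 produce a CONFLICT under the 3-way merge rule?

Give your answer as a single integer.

Final LEFT:  [juliet, echo, alpha, juliet]
Final RIGHT: [juliet, echo, kilo, bravo]
i=0: L=juliet R=juliet -> agree -> juliet
i=1: L=echo R=echo -> agree -> echo
i=2: BASE=delta L=alpha R=kilo all differ -> CONFLICT
i=3: BASE=charlie L=juliet R=bravo all differ -> CONFLICT
Conflict count: 2

Answer: 2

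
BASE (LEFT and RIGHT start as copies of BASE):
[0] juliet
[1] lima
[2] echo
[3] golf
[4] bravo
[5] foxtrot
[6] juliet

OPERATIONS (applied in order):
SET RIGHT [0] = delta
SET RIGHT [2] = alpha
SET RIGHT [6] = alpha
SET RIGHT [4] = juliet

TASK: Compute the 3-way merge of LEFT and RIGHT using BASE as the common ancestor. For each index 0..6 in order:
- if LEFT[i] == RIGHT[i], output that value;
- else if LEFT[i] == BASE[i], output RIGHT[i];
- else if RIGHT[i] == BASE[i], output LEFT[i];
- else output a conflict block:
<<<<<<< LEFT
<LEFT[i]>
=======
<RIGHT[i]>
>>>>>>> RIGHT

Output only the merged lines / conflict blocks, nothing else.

Answer: delta
lima
alpha
golf
juliet
foxtrot
alpha

Derivation:
Final LEFT:  [juliet, lima, echo, golf, bravo, foxtrot, juliet]
Final RIGHT: [delta, lima, alpha, golf, juliet, foxtrot, alpha]
i=0: L=juliet=BASE, R=delta -> take RIGHT -> delta
i=1: L=lima R=lima -> agree -> lima
i=2: L=echo=BASE, R=alpha -> take RIGHT -> alpha
i=3: L=golf R=golf -> agree -> golf
i=4: L=bravo=BASE, R=juliet -> take RIGHT -> juliet
i=5: L=foxtrot R=foxtrot -> agree -> foxtrot
i=6: L=juliet=BASE, R=alpha -> take RIGHT -> alpha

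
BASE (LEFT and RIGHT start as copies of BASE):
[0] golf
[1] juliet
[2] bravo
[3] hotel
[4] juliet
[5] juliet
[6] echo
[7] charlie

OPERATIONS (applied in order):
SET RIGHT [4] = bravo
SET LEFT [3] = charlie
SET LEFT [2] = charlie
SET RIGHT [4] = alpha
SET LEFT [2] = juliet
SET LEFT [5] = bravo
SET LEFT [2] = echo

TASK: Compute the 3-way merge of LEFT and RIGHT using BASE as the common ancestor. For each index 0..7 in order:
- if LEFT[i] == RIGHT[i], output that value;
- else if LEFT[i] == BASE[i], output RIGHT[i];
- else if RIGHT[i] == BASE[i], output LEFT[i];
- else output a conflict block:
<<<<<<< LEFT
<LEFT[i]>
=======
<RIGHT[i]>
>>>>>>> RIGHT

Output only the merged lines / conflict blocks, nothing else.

Answer: golf
juliet
echo
charlie
alpha
bravo
echo
charlie

Derivation:
Final LEFT:  [golf, juliet, echo, charlie, juliet, bravo, echo, charlie]
Final RIGHT: [golf, juliet, bravo, hotel, alpha, juliet, echo, charlie]
i=0: L=golf R=golf -> agree -> golf
i=1: L=juliet R=juliet -> agree -> juliet
i=2: L=echo, R=bravo=BASE -> take LEFT -> echo
i=3: L=charlie, R=hotel=BASE -> take LEFT -> charlie
i=4: L=juliet=BASE, R=alpha -> take RIGHT -> alpha
i=5: L=bravo, R=juliet=BASE -> take LEFT -> bravo
i=6: L=echo R=echo -> agree -> echo
i=7: L=charlie R=charlie -> agree -> charlie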